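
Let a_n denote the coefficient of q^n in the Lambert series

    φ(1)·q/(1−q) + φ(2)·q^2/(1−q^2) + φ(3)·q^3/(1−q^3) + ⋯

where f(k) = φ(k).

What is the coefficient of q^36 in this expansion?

[q^36] φ(1)=1,φ(2)=1,φ(3)=2,φ(4)=2,φ(6)=2,φ(9)=6,φ(12)=4,φ(18)=6,φ(36)=12 ⇒ 36

a_36 = 36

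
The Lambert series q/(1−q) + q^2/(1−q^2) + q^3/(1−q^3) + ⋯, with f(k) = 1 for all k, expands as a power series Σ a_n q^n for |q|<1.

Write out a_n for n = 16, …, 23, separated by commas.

q^16  k|16↦f(k): 1:1 2:1 4:1 8:1 16:1  a_16=5
q^17  k|17↦f(k): 1:1 17:1  a_17=2
n=18: 18·1 9·2 6·3 3·6 2·9 1·18  f→[1+1+1+1+1+1]=6
n=19: 19·1 1·19  f→[1+1]=2
q^20  k|20↦f(k): 1:1 2:1 4:1 5:1 10:1 20:1  a_20=6
n=21: 1·21 3·7 7·3 21·1  f→[1+1+1+1]=4
n=22: 22·1 11·2 2·11 1·22  f→[1+1+1+1]=4
[q^23] f(23)=1,f(1)=1 ⇒ 2

5, 2, 6, 2, 6, 4, 4, 2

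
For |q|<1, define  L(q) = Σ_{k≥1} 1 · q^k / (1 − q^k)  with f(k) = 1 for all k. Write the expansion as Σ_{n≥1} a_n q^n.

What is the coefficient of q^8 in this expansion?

n=8: 8·1 4·2 2·4 1·8  f→[1+1+1+1]=4

a_8 = 4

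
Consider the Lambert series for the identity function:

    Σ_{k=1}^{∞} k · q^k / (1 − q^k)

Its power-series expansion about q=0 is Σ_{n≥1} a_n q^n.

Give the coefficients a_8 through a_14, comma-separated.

n=8: 8·1 4·2 2·4 1·8  f→[8+4+2+1]=15
d|9:{9,3,1}  Σf=9+3+1=13
[q^10] f(10)=10,f(5)=5,f(2)=2,f(1)=1 ⇒ 18
q^11  k|11↦f(k): 1:1 11:11  a_11=12
n=12: 1·12 2·6 3·4 4·3 6·2 12·1  f→[1+2+3+4+6+12]=28
d|13:{1,13}  Σf=1+13=14
n=14: 1·14 2·7 7·2 14·1  f→[1+2+7+14]=24

15, 13, 18, 12, 28, 14, 24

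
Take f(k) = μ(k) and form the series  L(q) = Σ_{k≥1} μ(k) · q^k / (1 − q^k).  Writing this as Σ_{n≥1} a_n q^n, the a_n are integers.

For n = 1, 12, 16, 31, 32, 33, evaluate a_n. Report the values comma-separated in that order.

1, 0, 0, 0, 0, 0

n=1: 1·1  μ→[1]=1
[q^12] μ(12)=0,μ(6)=1,μ(4)=0,μ(3)=-1,μ(2)=-1,μ(1)=1 ⇒ 0
q^16  k|16↦μ(k): 16:0 8:0 4:0 2:-1 1:1  a_16=0
d|31:{31,1}  Σμ=(-1)+1=0
d|32:{1,2,4,8,16,32}  Σμ=1+(-1)+0+0+0+0=0
[q^33] μ(1)=1,μ(3)=-1,μ(11)=-1,μ(33)=1 ⇒ 0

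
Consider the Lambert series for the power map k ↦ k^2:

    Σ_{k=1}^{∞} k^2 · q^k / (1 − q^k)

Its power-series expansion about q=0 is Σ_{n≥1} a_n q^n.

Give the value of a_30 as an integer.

d|30:{30,15,10,6,5,3,2,1}  Σf=900+225+100+36+25+9+4+1=1300

a_30 = 1300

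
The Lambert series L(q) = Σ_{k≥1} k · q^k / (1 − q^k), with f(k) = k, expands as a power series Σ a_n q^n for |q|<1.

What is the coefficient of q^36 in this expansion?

a_36 = 91

n=36: 36·1 18·2 12·3 9·4 6·6 4·9 3·12 2·18 1·36  f→[36+18+12+9+6+4+3+2+1]=91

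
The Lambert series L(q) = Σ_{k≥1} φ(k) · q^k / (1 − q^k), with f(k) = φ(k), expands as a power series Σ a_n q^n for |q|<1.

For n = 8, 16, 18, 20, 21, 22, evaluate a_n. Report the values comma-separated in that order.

q^8  k|8↦φ(k): 8:4 4:2 2:1 1:1  a_8=8
q^16  k|16↦φ(k): 1:1 2:1 4:2 8:4 16:8  a_16=16
n=18: 18·1 9·2 6·3 3·6 2·9 1·18  φ→[6+6+2+2+1+1]=18
q^20  k|20↦φ(k): 1:1 2:1 4:2 5:4 10:4 20:8  a_20=20
n=21: 1·21 3·7 7·3 21·1  φ→[1+2+6+12]=21
[q^22] φ(22)=10,φ(11)=10,φ(2)=1,φ(1)=1 ⇒ 22

8, 16, 18, 20, 21, 22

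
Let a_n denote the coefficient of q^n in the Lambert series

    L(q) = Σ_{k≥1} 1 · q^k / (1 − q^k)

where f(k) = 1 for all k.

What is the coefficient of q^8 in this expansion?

q^8  k|8↦f(k): 1:1 2:1 4:1 8:1  a_8=4

a_8 = 4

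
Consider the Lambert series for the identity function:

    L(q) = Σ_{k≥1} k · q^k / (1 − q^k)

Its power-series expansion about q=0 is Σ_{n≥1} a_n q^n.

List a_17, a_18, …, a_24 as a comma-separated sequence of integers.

[q^17] f(1)=1,f(17)=17 ⇒ 18
d|18:{18,9,6,3,2,1}  Σf=18+9+6+3+2+1=39
n=19: 1·19 19·1  f→[1+19]=20
[q^20] f(20)=20,f(10)=10,f(5)=5,f(4)=4,f(2)=2,f(1)=1 ⇒ 42
n=21: 21·1 7·3 3·7 1·21  f→[21+7+3+1]=32
[q^22] f(1)=1,f(2)=2,f(11)=11,f(22)=22 ⇒ 36
[q^23] f(1)=1,f(23)=23 ⇒ 24
q^24  k|24↦f(k): 24:24 12:12 8:8 6:6 4:4 3:3 2:2 1:1  a_24=60

18, 39, 20, 42, 32, 36, 24, 60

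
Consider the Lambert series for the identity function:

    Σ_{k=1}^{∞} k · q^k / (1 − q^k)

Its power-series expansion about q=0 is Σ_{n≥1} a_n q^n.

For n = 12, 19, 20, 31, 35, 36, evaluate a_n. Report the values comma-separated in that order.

28, 20, 42, 32, 48, 91

n=12: 1·12 2·6 3·4 4·3 6·2 12·1  f→[1+2+3+4+6+12]=28
n=19: 19·1 1·19  f→[19+1]=20
d|20:{20,10,5,4,2,1}  Σf=20+10+5+4+2+1=42
q^31  k|31↦f(k): 31:31 1:1  a_31=32
[q^35] f(35)=35,f(7)=7,f(5)=5,f(1)=1 ⇒ 48
[q^36] f(1)=1,f(2)=2,f(3)=3,f(4)=4,f(6)=6,f(9)=9,f(12)=12,f(18)=18,f(36)=36 ⇒ 91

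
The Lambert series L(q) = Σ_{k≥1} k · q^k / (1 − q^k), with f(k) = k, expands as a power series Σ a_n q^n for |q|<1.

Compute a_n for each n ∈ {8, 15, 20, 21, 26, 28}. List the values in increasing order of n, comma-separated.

q^8  k|8↦f(k): 8:8 4:4 2:2 1:1  a_8=15
[q^15] f(15)=15,f(5)=5,f(3)=3,f(1)=1 ⇒ 24
q^20  k|20↦f(k): 20:20 10:10 5:5 4:4 2:2 1:1  a_20=42
n=21: 21·1 7·3 3·7 1·21  f→[21+7+3+1]=32
[q^26] f(1)=1,f(2)=2,f(13)=13,f(26)=26 ⇒ 42
[q^28] f(28)=28,f(14)=14,f(7)=7,f(4)=4,f(2)=2,f(1)=1 ⇒ 56

15, 24, 42, 32, 42, 56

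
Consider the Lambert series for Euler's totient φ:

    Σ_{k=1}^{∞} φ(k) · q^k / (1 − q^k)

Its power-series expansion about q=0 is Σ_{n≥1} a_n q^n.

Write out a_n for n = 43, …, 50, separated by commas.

n=43: 43·1 1·43  φ→[42+1]=43
d|44:{1,2,4,11,22,44}  Σφ=1+1+2+10+10+20=44
[q^45] φ(1)=1,φ(3)=2,φ(5)=4,φ(9)=6,φ(15)=8,φ(45)=24 ⇒ 45
n=46: 46·1 23·2 2·23 1·46  φ→[22+22+1+1]=46
[q^47] φ(47)=46,φ(1)=1 ⇒ 47
n=48: 1·48 2·24 3·16 4·12 6·8 8·6 12·4 16·3 24·2 48·1  φ→[1+1+2+2+2+4+4+8+8+16]=48
n=49: 1·49 7·7 49·1  φ→[1+6+42]=49
[q^50] φ(50)=20,φ(25)=20,φ(10)=4,φ(5)=4,φ(2)=1,φ(1)=1 ⇒ 50

43, 44, 45, 46, 47, 48, 49, 50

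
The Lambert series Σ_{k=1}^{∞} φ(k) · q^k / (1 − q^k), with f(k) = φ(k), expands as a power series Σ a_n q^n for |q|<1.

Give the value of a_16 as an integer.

n=16: 1·16 2·8 4·4 8·2 16·1  φ→[1+1+2+4+8]=16

a_16 = 16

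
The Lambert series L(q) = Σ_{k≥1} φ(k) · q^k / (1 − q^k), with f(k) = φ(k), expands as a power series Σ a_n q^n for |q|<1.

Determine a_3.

d|3:{1,3}  Σφ=1+2=3

a_3 = 3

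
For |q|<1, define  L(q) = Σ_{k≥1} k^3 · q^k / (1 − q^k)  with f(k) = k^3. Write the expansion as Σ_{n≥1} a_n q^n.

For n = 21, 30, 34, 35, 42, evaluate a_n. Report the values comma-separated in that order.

9632, 31752, 44226, 43344, 86688

[q^21] f(1)=1,f(3)=27,f(7)=343,f(21)=9261 ⇒ 9632
n=30: 30·1 15·2 10·3 6·5 5·6 3·10 2·15 1·30  f→[27000+3375+1000+216+125+27+8+1]=31752
d|34:{34,17,2,1}  Σf=39304+4913+8+1=44226
d|35:{35,7,5,1}  Σf=42875+343+125+1=43344
[q^42] f(1)=1,f(2)=8,f(3)=27,f(6)=216,f(7)=343,f(14)=2744,f(21)=9261,f(42)=74088 ⇒ 86688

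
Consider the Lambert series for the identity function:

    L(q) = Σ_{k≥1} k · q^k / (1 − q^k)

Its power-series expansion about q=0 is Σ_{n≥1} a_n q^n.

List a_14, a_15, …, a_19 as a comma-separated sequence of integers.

24, 24, 31, 18, 39, 20

q^14  k|14↦f(k): 1:1 2:2 7:7 14:14  a_14=24
n=15: 1·15 3·5 5·3 15·1  f→[1+3+5+15]=24
n=16: 1·16 2·8 4·4 8·2 16·1  f→[1+2+4+8+16]=31
q^17  k|17↦f(k): 1:1 17:17  a_17=18
n=18: 18·1 9·2 6·3 3·6 2·9 1·18  f→[18+9+6+3+2+1]=39
q^19  k|19↦f(k): 19:19 1:1  a_19=20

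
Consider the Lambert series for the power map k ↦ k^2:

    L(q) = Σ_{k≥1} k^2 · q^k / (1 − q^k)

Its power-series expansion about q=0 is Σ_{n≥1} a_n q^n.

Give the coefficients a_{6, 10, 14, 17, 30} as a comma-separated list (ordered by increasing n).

n=6: 6·1 3·2 2·3 1·6  f→[36+9+4+1]=50
d|10:{1,2,5,10}  Σf=1+4+25+100=130
q^14  k|14↦f(k): 14:196 7:49 2:4 1:1  a_14=250
d|17:{1,17}  Σf=1+289=290
q^30  k|30↦f(k): 1:1 2:4 3:9 5:25 6:36 10:100 15:225 30:900  a_30=1300

50, 130, 250, 290, 1300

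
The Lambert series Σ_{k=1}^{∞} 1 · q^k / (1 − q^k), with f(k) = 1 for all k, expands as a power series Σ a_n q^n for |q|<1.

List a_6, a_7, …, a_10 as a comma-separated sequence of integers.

4, 2, 4, 3, 4

d|6:{6,3,2,1}  Σf=1+1+1+1=4
q^7  k|7↦f(k): 1:1 7:1  a_7=2
[q^8] f(8)=1,f(4)=1,f(2)=1,f(1)=1 ⇒ 4
[q^9] f(1)=1,f(3)=1,f(9)=1 ⇒ 3
d|10:{1,2,5,10}  Σf=1+1+1+1=4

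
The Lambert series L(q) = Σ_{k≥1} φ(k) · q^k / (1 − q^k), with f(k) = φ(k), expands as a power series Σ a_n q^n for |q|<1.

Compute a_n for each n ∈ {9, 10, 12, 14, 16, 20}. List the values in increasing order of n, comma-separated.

q^9  k|9↦φ(k): 9:6 3:2 1:1  a_9=9
d|10:{1,2,5,10}  Σφ=1+1+4+4=10
[q^12] φ(1)=1,φ(2)=1,φ(3)=2,φ(4)=2,φ(6)=2,φ(12)=4 ⇒ 12
[q^14] φ(1)=1,φ(2)=1,φ(7)=6,φ(14)=6 ⇒ 14
n=16: 16·1 8·2 4·4 2·8 1·16  φ→[8+4+2+1+1]=16
q^20  k|20↦φ(k): 20:8 10:4 5:4 4:2 2:1 1:1  a_20=20

9, 10, 12, 14, 16, 20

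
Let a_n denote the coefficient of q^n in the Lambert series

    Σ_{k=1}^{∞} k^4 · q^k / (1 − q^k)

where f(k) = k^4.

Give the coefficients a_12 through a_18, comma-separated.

22386, 28562, 40834, 51332, 69905, 83522, 112931

n=12: 1·12 2·6 3·4 4·3 6·2 12·1  f→[1+16+81+256+1296+20736]=22386
n=13: 13·1 1·13  f→[28561+1]=28562
d|14:{1,2,7,14}  Σf=1+16+2401+38416=40834
[q^15] f(1)=1,f(3)=81,f(5)=625,f(15)=50625 ⇒ 51332
q^16  k|16↦f(k): 16:65536 8:4096 4:256 2:16 1:1  a_16=69905
[q^17] f(1)=1,f(17)=83521 ⇒ 83522
q^18  k|18↦f(k): 1:1 2:16 3:81 6:1296 9:6561 18:104976  a_18=112931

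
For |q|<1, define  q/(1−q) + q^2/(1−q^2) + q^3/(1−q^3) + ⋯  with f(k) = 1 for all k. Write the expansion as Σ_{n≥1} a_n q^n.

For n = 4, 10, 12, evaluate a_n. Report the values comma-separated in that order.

n=4: 1·4 2·2 4·1  f→[1+1+1]=3
d|10:{1,2,5,10}  Σf=1+1+1+1=4
q^12  k|12↦f(k): 12:1 6:1 4:1 3:1 2:1 1:1  a_12=6

3, 4, 6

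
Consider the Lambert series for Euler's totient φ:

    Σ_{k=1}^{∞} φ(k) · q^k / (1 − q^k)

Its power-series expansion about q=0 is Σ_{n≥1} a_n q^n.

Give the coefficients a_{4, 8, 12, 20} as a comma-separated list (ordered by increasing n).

d|4:{1,2,4}  Σφ=1+1+2=4
n=8: 1·8 2·4 4·2 8·1  φ→[1+1+2+4]=8
n=12: 1·12 2·6 3·4 4·3 6·2 12·1  φ→[1+1+2+2+2+4]=12
d|20:{20,10,5,4,2,1}  Σφ=8+4+4+2+1+1=20

4, 8, 12, 20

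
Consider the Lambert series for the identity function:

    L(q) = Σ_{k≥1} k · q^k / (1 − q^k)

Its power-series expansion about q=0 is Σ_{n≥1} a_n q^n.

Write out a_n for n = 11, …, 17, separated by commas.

12, 28, 14, 24, 24, 31, 18

d|11:{1,11}  Σf=1+11=12
d|12:{1,2,3,4,6,12}  Σf=1+2+3+4+6+12=28
n=13: 13·1 1·13  f→[13+1]=14
[q^14] f(1)=1,f(2)=2,f(7)=7,f(14)=14 ⇒ 24
[q^15] f(1)=1,f(3)=3,f(5)=5,f(15)=15 ⇒ 24
n=16: 16·1 8·2 4·4 2·8 1·16  f→[16+8+4+2+1]=31
n=17: 17·1 1·17  f→[17+1]=18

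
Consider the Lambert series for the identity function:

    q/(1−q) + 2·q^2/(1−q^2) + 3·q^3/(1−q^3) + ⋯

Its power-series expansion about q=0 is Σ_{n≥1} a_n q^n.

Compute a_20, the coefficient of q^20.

q^20  k|20↦f(k): 1:1 2:2 4:4 5:5 10:10 20:20  a_20=42

a_20 = 42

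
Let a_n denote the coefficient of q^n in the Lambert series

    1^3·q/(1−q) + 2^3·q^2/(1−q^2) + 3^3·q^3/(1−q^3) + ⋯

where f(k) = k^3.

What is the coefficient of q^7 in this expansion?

a_7 = 344

n=7: 1·7 7·1  f→[1+343]=344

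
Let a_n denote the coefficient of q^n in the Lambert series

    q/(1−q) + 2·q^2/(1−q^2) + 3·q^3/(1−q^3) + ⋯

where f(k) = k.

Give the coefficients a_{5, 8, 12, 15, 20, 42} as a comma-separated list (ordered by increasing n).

n=5: 1·5 5·1  f→[1+5]=6
[q^8] f(8)=8,f(4)=4,f(2)=2,f(1)=1 ⇒ 15
d|12:{1,2,3,4,6,12}  Σf=1+2+3+4+6+12=28
q^15  k|15↦f(k): 1:1 3:3 5:5 15:15  a_15=24
n=20: 20·1 10·2 5·4 4·5 2·10 1·20  f→[20+10+5+4+2+1]=42
[q^42] f(1)=1,f(2)=2,f(3)=3,f(6)=6,f(7)=7,f(14)=14,f(21)=21,f(42)=42 ⇒ 96

6, 15, 28, 24, 42, 96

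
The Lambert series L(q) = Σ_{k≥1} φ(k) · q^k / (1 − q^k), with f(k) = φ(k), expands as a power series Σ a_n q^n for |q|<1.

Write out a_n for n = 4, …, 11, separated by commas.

d|4:{4,2,1}  Σφ=2+1+1=4
[q^5] φ(1)=1,φ(5)=4 ⇒ 5
n=6: 1·6 2·3 3·2 6·1  φ→[1+1+2+2]=6
q^7  k|7↦φ(k): 1:1 7:6  a_7=7
[q^8] φ(8)=4,φ(4)=2,φ(2)=1,φ(1)=1 ⇒ 8
d|9:{9,3,1}  Σφ=6+2+1=9
n=10: 10·1 5·2 2·5 1·10  φ→[4+4+1+1]=10
n=11: 11·1 1·11  φ→[10+1]=11

4, 5, 6, 7, 8, 9, 10, 11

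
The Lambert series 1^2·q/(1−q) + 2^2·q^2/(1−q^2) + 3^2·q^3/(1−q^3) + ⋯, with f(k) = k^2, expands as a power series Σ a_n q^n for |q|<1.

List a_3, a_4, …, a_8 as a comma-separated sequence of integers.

10, 21, 26, 50, 50, 85

d|3:{1,3}  Σf=1+9=10
d|4:{4,2,1}  Σf=16+4+1=21
q^5  k|5↦f(k): 5:25 1:1  a_5=26
n=6: 6·1 3·2 2·3 1·6  f→[36+9+4+1]=50
d|7:{1,7}  Σf=1+49=50
[q^8] f(1)=1,f(2)=4,f(4)=16,f(8)=64 ⇒ 85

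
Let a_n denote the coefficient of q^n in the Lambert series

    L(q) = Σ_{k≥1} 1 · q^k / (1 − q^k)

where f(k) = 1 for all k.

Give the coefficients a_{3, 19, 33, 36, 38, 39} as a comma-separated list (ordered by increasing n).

2, 2, 4, 9, 4, 4

q^3  k|3↦f(k): 3:1 1:1  a_3=2
q^19  k|19↦f(k): 19:1 1:1  a_19=2
[q^33] f(1)=1,f(3)=1,f(11)=1,f(33)=1 ⇒ 4
[q^36] f(1)=1,f(2)=1,f(3)=1,f(4)=1,f(6)=1,f(9)=1,f(12)=1,f(18)=1,f(36)=1 ⇒ 9
d|38:{38,19,2,1}  Σf=1+1+1+1=4
n=39: 39·1 13·3 3·13 1·39  f→[1+1+1+1]=4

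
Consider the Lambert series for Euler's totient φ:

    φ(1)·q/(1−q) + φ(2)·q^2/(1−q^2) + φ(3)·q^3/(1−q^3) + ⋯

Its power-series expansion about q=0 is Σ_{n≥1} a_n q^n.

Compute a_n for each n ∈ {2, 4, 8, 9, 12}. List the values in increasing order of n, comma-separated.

[q^2] φ(2)=1,φ(1)=1 ⇒ 2
q^4  k|4↦φ(k): 4:2 2:1 1:1  a_4=4
q^8  k|8↦φ(k): 8:4 4:2 2:1 1:1  a_8=8
n=9: 1·9 3·3 9·1  φ→[1+2+6]=9
n=12: 1·12 2·6 3·4 4·3 6·2 12·1  φ→[1+1+2+2+2+4]=12

2, 4, 8, 9, 12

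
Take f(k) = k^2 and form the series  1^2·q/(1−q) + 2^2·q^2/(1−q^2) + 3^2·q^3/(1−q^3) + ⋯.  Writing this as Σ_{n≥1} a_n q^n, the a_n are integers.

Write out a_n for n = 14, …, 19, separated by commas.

[q^14] f(1)=1,f(2)=4,f(7)=49,f(14)=196 ⇒ 250
n=15: 15·1 5·3 3·5 1·15  f→[225+25+9+1]=260
n=16: 1·16 2·8 4·4 8·2 16·1  f→[1+4+16+64+256]=341
d|17:{17,1}  Σf=289+1=290
q^18  k|18↦f(k): 1:1 2:4 3:9 6:36 9:81 18:324  a_18=455
q^19  k|19↦f(k): 19:361 1:1  a_19=362

250, 260, 341, 290, 455, 362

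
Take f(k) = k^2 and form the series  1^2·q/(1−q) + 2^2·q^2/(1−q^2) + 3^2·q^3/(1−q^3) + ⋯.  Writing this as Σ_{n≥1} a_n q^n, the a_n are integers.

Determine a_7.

d|7:{7,1}  Σf=49+1=50

a_7 = 50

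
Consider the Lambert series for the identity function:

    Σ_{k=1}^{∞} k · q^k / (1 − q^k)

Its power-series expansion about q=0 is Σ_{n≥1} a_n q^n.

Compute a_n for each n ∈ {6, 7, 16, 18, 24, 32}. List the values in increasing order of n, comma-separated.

12, 8, 31, 39, 60, 63

[q^6] f(6)=6,f(3)=3,f(2)=2,f(1)=1 ⇒ 12
[q^7] f(1)=1,f(7)=7 ⇒ 8
[q^16] f(1)=1,f(2)=2,f(4)=4,f(8)=8,f(16)=16 ⇒ 31
q^18  k|18↦f(k): 18:18 9:9 6:6 3:3 2:2 1:1  a_18=39
[q^24] f(24)=24,f(12)=12,f(8)=8,f(6)=6,f(4)=4,f(3)=3,f(2)=2,f(1)=1 ⇒ 60
d|32:{1,2,4,8,16,32}  Σf=1+2+4+8+16+32=63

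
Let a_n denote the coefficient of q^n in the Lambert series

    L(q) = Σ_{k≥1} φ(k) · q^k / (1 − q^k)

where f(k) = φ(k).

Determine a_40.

q^40  k|40↦φ(k): 1:1 2:1 4:2 5:4 8:4 10:4 20:8 40:16  a_40=40

a_40 = 40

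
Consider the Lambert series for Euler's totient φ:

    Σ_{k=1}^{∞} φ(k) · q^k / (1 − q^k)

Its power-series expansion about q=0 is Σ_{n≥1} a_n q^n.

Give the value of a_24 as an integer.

[q^24] φ(24)=8,φ(12)=4,φ(8)=4,φ(6)=2,φ(4)=2,φ(3)=2,φ(2)=1,φ(1)=1 ⇒ 24

a_24 = 24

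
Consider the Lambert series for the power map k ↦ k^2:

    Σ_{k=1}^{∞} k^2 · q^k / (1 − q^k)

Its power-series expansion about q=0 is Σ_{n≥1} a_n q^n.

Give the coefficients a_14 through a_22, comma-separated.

[q^14] f(1)=1,f(2)=4,f(7)=49,f(14)=196 ⇒ 250
q^15  k|15↦f(k): 15:225 5:25 3:9 1:1  a_15=260
q^16  k|16↦f(k): 16:256 8:64 4:16 2:4 1:1  a_16=341
n=17: 17·1 1·17  f→[289+1]=290
[q^18] f(18)=324,f(9)=81,f(6)=36,f(3)=9,f(2)=4,f(1)=1 ⇒ 455
[q^19] f(19)=361,f(1)=1 ⇒ 362
q^20  k|20↦f(k): 1:1 2:4 4:16 5:25 10:100 20:400  a_20=546
[q^21] f(1)=1,f(3)=9,f(7)=49,f(21)=441 ⇒ 500
q^22  k|22↦f(k): 22:484 11:121 2:4 1:1  a_22=610

250, 260, 341, 290, 455, 362, 546, 500, 610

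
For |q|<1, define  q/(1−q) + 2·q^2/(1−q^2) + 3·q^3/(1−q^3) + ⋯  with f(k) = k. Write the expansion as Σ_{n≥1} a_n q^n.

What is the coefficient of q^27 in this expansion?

a_27 = 40

n=27: 1·27 3·9 9·3 27·1  f→[1+3+9+27]=40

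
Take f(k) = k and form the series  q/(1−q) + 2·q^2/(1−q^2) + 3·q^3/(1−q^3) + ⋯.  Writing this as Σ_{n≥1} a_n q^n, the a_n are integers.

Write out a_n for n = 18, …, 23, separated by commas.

q^18  k|18↦f(k): 1:1 2:2 3:3 6:6 9:9 18:18  a_18=39
q^19  k|19↦f(k): 19:19 1:1  a_19=20
[q^20] f(20)=20,f(10)=10,f(5)=5,f(4)=4,f(2)=2,f(1)=1 ⇒ 42
d|21:{21,7,3,1}  Σf=21+7+3+1=32
q^22  k|22↦f(k): 1:1 2:2 11:11 22:22  a_22=36
[q^23] f(1)=1,f(23)=23 ⇒ 24

39, 20, 42, 32, 36, 24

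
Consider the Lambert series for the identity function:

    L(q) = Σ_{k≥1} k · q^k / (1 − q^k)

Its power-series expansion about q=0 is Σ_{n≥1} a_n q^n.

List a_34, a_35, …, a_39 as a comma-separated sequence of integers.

54, 48, 91, 38, 60, 56

n=34: 34·1 17·2 2·17 1·34  f→[34+17+2+1]=54
q^35  k|35↦f(k): 1:1 5:5 7:7 35:35  a_35=48
d|36:{36,18,12,9,6,4,3,2,1}  Σf=36+18+12+9+6+4+3+2+1=91
d|37:{1,37}  Σf=1+37=38
[q^38] f(1)=1,f(2)=2,f(19)=19,f(38)=38 ⇒ 60
q^39  k|39↦f(k): 1:1 3:3 13:13 39:39  a_39=56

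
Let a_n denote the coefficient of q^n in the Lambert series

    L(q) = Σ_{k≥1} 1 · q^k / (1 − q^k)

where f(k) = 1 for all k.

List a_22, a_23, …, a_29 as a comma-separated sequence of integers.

[q^22] f(1)=1,f(2)=1,f(11)=1,f(22)=1 ⇒ 4
[q^23] f(1)=1,f(23)=1 ⇒ 2
q^24  k|24↦f(k): 24:1 12:1 8:1 6:1 4:1 3:1 2:1 1:1  a_24=8
n=25: 1·25 5·5 25·1  f→[1+1+1]=3
d|26:{26,13,2,1}  Σf=1+1+1+1=4
n=27: 1·27 3·9 9·3 27·1  f→[1+1+1+1]=4
[q^28] f(1)=1,f(2)=1,f(4)=1,f(7)=1,f(14)=1,f(28)=1 ⇒ 6
[q^29] f(29)=1,f(1)=1 ⇒ 2

4, 2, 8, 3, 4, 4, 6, 2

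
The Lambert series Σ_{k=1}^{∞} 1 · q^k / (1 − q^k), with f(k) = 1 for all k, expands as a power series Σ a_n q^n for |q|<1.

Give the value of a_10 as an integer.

a_10 = 4

d|10:{10,5,2,1}  Σf=1+1+1+1=4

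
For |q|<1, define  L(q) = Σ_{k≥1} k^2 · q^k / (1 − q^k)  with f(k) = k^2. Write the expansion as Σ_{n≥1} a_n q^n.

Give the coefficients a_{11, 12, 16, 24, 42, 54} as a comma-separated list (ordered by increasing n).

122, 210, 341, 850, 2500, 4100

[q^11] f(11)=121,f(1)=1 ⇒ 122
d|12:{12,6,4,3,2,1}  Σf=144+36+16+9+4+1=210
q^16  k|16↦f(k): 16:256 8:64 4:16 2:4 1:1  a_16=341
[q^24] f(24)=576,f(12)=144,f(8)=64,f(6)=36,f(4)=16,f(3)=9,f(2)=4,f(1)=1 ⇒ 850
q^42  k|42↦f(k): 42:1764 21:441 14:196 7:49 6:36 3:9 2:4 1:1  a_42=2500
[q^54] f(54)=2916,f(27)=729,f(18)=324,f(9)=81,f(6)=36,f(3)=9,f(2)=4,f(1)=1 ⇒ 4100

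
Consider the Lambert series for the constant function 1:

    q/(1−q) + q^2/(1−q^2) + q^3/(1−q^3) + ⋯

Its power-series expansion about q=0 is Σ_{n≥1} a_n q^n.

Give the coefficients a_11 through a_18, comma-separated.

2, 6, 2, 4, 4, 5, 2, 6

d|11:{11,1}  Σf=1+1=2
d|12:{1,2,3,4,6,12}  Σf=1+1+1+1+1+1=6
[q^13] f(1)=1,f(13)=1 ⇒ 2
[q^14] f(1)=1,f(2)=1,f(7)=1,f(14)=1 ⇒ 4
d|15:{15,5,3,1}  Σf=1+1+1+1=4
d|16:{1,2,4,8,16}  Σf=1+1+1+1+1=5
d|17:{17,1}  Σf=1+1=2
n=18: 18·1 9·2 6·3 3·6 2·9 1·18  f→[1+1+1+1+1+1]=6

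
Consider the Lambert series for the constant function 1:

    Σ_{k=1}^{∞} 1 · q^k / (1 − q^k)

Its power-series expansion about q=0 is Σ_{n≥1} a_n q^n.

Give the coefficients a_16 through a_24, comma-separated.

5, 2, 6, 2, 6, 4, 4, 2, 8

d|16:{1,2,4,8,16}  Σf=1+1+1+1+1=5
n=17: 1·17 17·1  f→[1+1]=2
d|18:{18,9,6,3,2,1}  Σf=1+1+1+1+1+1=6
q^19  k|19↦f(k): 1:1 19:1  a_19=2
n=20: 1·20 2·10 4·5 5·4 10·2 20·1  f→[1+1+1+1+1+1]=6
d|21:{21,7,3,1}  Σf=1+1+1+1=4
d|22:{22,11,2,1}  Σf=1+1+1+1=4
d|23:{23,1}  Σf=1+1=2
q^24  k|24↦f(k): 24:1 12:1 8:1 6:1 4:1 3:1 2:1 1:1  a_24=8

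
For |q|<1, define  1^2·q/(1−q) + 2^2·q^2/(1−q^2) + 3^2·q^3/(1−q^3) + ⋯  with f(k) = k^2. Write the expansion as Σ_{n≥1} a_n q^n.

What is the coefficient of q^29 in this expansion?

d|29:{29,1}  Σf=841+1=842

a_29 = 842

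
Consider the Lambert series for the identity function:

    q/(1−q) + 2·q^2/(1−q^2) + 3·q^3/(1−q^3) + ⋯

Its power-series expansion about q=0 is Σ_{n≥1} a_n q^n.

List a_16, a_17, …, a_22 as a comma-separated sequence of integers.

q^16  k|16↦f(k): 16:16 8:8 4:4 2:2 1:1  a_16=31
[q^17] f(1)=1,f(17)=17 ⇒ 18
n=18: 1·18 2·9 3·6 6·3 9·2 18·1  f→[1+2+3+6+9+18]=39
[q^19] f(19)=19,f(1)=1 ⇒ 20
[q^20] f(1)=1,f(2)=2,f(4)=4,f(5)=5,f(10)=10,f(20)=20 ⇒ 42
[q^21] f(21)=21,f(7)=7,f(3)=3,f(1)=1 ⇒ 32
n=22: 1·22 2·11 11·2 22·1  f→[1+2+11+22]=36

31, 18, 39, 20, 42, 32, 36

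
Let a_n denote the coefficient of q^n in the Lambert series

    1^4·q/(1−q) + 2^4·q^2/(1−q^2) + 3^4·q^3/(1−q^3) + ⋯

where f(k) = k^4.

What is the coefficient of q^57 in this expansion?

q^57  k|57↦f(k): 57:10556001 19:130321 3:81 1:1  a_57=10686404

a_57 = 10686404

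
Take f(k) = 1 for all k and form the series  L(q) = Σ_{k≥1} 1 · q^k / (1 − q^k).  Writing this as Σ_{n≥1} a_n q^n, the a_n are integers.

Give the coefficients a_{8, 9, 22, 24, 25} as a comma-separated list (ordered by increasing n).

[q^8] f(8)=1,f(4)=1,f(2)=1,f(1)=1 ⇒ 4
d|9:{1,3,9}  Σf=1+1+1=3
q^22  k|22↦f(k): 1:1 2:1 11:1 22:1  a_22=4
n=24: 24·1 12·2 8·3 6·4 4·6 3·8 2·12 1·24  f→[1+1+1+1+1+1+1+1]=8
q^25  k|25↦f(k): 1:1 5:1 25:1  a_25=3

4, 3, 4, 8, 3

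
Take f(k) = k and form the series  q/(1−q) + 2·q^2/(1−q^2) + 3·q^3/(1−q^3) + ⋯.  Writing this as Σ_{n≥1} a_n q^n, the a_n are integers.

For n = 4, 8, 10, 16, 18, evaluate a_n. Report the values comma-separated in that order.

d|4:{4,2,1}  Σf=4+2+1=7
q^8  k|8↦f(k): 1:1 2:2 4:4 8:8  a_8=15
q^10  k|10↦f(k): 10:10 5:5 2:2 1:1  a_10=18
[q^16] f(1)=1,f(2)=2,f(4)=4,f(8)=8,f(16)=16 ⇒ 31
n=18: 18·1 9·2 6·3 3·6 2·9 1·18  f→[18+9+6+3+2+1]=39

7, 15, 18, 31, 39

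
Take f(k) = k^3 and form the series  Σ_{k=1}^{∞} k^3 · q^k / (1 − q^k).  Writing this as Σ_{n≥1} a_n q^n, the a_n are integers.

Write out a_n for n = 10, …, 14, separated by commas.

q^10  k|10↦f(k): 1:1 2:8 5:125 10:1000  a_10=1134
q^11  k|11↦f(k): 1:1 11:1331  a_11=1332
[q^12] f(12)=1728,f(6)=216,f(4)=64,f(3)=27,f(2)=8,f(1)=1 ⇒ 2044
[q^13] f(13)=2197,f(1)=1 ⇒ 2198
[q^14] f(14)=2744,f(7)=343,f(2)=8,f(1)=1 ⇒ 3096

1134, 1332, 2044, 2198, 3096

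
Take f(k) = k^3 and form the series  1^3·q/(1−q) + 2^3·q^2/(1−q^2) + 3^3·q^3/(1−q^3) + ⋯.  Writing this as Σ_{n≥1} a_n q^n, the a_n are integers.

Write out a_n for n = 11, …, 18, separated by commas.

[q^11] f(11)=1331,f(1)=1 ⇒ 1332
n=12: 12·1 6·2 4·3 3·4 2·6 1·12  f→[1728+216+64+27+8+1]=2044
n=13: 1·13 13·1  f→[1+2197]=2198
q^14  k|14↦f(k): 14:2744 7:343 2:8 1:1  a_14=3096
q^15  k|15↦f(k): 15:3375 5:125 3:27 1:1  a_15=3528
q^16  k|16↦f(k): 1:1 2:8 4:64 8:512 16:4096  a_16=4681
q^17  k|17↦f(k): 17:4913 1:1  a_17=4914
n=18: 1·18 2·9 3·6 6·3 9·2 18·1  f→[1+8+27+216+729+5832]=6813

1332, 2044, 2198, 3096, 3528, 4681, 4914, 6813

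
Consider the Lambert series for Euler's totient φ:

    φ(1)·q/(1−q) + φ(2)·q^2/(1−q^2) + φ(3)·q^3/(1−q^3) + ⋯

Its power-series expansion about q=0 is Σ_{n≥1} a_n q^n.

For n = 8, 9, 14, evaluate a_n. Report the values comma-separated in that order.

q^8  k|8↦φ(k): 1:1 2:1 4:2 8:4  a_8=8
[q^9] φ(9)=6,φ(3)=2,φ(1)=1 ⇒ 9
q^14  k|14↦φ(k): 14:6 7:6 2:1 1:1  a_14=14

8, 9, 14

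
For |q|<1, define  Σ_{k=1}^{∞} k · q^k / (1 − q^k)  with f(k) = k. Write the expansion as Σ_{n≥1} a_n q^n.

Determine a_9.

a_9 = 13

q^9  k|9↦f(k): 1:1 3:3 9:9  a_9=13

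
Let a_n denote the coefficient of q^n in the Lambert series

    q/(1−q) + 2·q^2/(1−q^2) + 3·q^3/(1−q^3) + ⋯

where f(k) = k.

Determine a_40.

a_40 = 90

q^40  k|40↦f(k): 40:40 20:20 10:10 8:8 5:5 4:4 2:2 1:1  a_40=90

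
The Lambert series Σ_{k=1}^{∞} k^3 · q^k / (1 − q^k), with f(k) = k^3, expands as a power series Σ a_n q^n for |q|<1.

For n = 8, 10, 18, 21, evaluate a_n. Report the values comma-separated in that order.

585, 1134, 6813, 9632

q^8  k|8↦f(k): 1:1 2:8 4:64 8:512  a_8=585
d|10:{1,2,5,10}  Σf=1+8+125+1000=1134
d|18:{1,2,3,6,9,18}  Σf=1+8+27+216+729+5832=6813
n=21: 1·21 3·7 7·3 21·1  f→[1+27+343+9261]=9632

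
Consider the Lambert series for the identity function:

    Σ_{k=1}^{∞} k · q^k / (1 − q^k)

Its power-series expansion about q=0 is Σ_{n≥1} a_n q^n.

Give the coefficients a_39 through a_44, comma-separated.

56, 90, 42, 96, 44, 84

d|39:{39,13,3,1}  Σf=39+13+3+1=56
[q^40] f(1)=1,f(2)=2,f(4)=4,f(5)=5,f(8)=8,f(10)=10,f(20)=20,f(40)=40 ⇒ 90
q^41  k|41↦f(k): 41:41 1:1  a_41=42
[q^42] f(42)=42,f(21)=21,f(14)=14,f(7)=7,f(6)=6,f(3)=3,f(2)=2,f(1)=1 ⇒ 96
n=43: 1·43 43·1  f→[1+43]=44
n=44: 1·44 2·22 4·11 11·4 22·2 44·1  f→[1+2+4+11+22+44]=84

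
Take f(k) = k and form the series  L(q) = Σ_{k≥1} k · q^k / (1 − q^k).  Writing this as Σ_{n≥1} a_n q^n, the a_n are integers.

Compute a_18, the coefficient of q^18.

d|18:{18,9,6,3,2,1}  Σf=18+9+6+3+2+1=39

a_18 = 39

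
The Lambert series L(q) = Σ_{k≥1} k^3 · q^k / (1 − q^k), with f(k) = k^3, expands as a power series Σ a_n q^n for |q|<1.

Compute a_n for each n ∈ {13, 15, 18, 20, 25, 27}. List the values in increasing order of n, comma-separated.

[q^13] f(1)=1,f(13)=2197 ⇒ 2198
q^15  k|15↦f(k): 1:1 3:27 5:125 15:3375  a_15=3528
[q^18] f(18)=5832,f(9)=729,f(6)=216,f(3)=27,f(2)=8,f(1)=1 ⇒ 6813
[q^20] f(1)=1,f(2)=8,f(4)=64,f(5)=125,f(10)=1000,f(20)=8000 ⇒ 9198
q^25  k|25↦f(k): 25:15625 5:125 1:1  a_25=15751
[q^27] f(27)=19683,f(9)=729,f(3)=27,f(1)=1 ⇒ 20440

2198, 3528, 6813, 9198, 15751, 20440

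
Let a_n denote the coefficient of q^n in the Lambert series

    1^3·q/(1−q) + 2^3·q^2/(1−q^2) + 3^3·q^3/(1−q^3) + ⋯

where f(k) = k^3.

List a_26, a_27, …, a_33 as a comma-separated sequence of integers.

n=26: 26·1 13·2 2·13 1·26  f→[17576+2197+8+1]=19782
n=27: 1·27 3·9 9·3 27·1  f→[1+27+729+19683]=20440
q^28  k|28↦f(k): 1:1 2:8 4:64 7:343 14:2744 28:21952  a_28=25112
[q^29] f(29)=24389,f(1)=1 ⇒ 24390
q^30  k|30↦f(k): 30:27000 15:3375 10:1000 6:216 5:125 3:27 2:8 1:1  a_30=31752
[q^31] f(31)=29791,f(1)=1 ⇒ 29792
d|32:{32,16,8,4,2,1}  Σf=32768+4096+512+64+8+1=37449
q^33  k|33↦f(k): 33:35937 11:1331 3:27 1:1  a_33=37296

19782, 20440, 25112, 24390, 31752, 29792, 37449, 37296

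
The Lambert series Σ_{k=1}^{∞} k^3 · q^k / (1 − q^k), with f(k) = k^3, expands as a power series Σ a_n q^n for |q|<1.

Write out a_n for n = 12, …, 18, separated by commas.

2044, 2198, 3096, 3528, 4681, 4914, 6813

d|12:{1,2,3,4,6,12}  Σf=1+8+27+64+216+1728=2044
d|13:{1,13}  Σf=1+2197=2198
d|14:{1,2,7,14}  Σf=1+8+343+2744=3096
d|15:{1,3,5,15}  Σf=1+27+125+3375=3528
d|16:{1,2,4,8,16}  Σf=1+8+64+512+4096=4681
q^17  k|17↦f(k): 1:1 17:4913  a_17=4914
[q^18] f(1)=1,f(2)=8,f(3)=27,f(6)=216,f(9)=729,f(18)=5832 ⇒ 6813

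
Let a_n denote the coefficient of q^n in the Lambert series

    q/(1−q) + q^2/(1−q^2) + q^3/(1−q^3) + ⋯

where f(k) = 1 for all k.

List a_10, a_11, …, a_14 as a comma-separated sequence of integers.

4, 2, 6, 2, 4

d|10:{10,5,2,1}  Σf=1+1+1+1=4
n=11: 11·1 1·11  f→[1+1]=2
q^12  k|12↦f(k): 1:1 2:1 3:1 4:1 6:1 12:1  a_12=6
n=13: 13·1 1·13  f→[1+1]=2
q^14  k|14↦f(k): 1:1 2:1 7:1 14:1  a_14=4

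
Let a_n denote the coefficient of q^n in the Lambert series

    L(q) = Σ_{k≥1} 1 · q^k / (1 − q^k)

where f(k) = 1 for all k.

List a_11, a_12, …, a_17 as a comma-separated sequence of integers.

[q^11] f(11)=1,f(1)=1 ⇒ 2
d|12:{12,6,4,3,2,1}  Σf=1+1+1+1+1+1=6
[q^13] f(13)=1,f(1)=1 ⇒ 2
[q^14] f(14)=1,f(7)=1,f(2)=1,f(1)=1 ⇒ 4
q^15  k|15↦f(k): 1:1 3:1 5:1 15:1  a_15=4
d|16:{16,8,4,2,1}  Σf=1+1+1+1+1=5
q^17  k|17↦f(k): 17:1 1:1  a_17=2

2, 6, 2, 4, 4, 5, 2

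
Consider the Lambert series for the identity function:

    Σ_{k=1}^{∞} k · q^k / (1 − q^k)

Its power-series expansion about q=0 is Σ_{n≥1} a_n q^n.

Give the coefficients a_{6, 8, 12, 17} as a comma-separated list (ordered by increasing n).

d|6:{1,2,3,6}  Σf=1+2+3+6=12
q^8  k|8↦f(k): 1:1 2:2 4:4 8:8  a_8=15
d|12:{1,2,3,4,6,12}  Σf=1+2+3+4+6+12=28
d|17:{1,17}  Σf=1+17=18

12, 15, 28, 18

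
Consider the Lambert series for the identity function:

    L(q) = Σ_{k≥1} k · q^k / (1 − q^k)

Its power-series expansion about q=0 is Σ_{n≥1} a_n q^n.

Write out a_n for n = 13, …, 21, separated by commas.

14, 24, 24, 31, 18, 39, 20, 42, 32

d|13:{13,1}  Σf=13+1=14
d|14:{1,2,7,14}  Σf=1+2+7+14=24
[q^15] f(1)=1,f(3)=3,f(5)=5,f(15)=15 ⇒ 24
d|16:{1,2,4,8,16}  Σf=1+2+4+8+16=31
[q^17] f(17)=17,f(1)=1 ⇒ 18
n=18: 1·18 2·9 3·6 6·3 9·2 18·1  f→[1+2+3+6+9+18]=39
[q^19] f(19)=19,f(1)=1 ⇒ 20
n=20: 1·20 2·10 4·5 5·4 10·2 20·1  f→[1+2+4+5+10+20]=42
q^21  k|21↦f(k): 21:21 7:7 3:3 1:1  a_21=32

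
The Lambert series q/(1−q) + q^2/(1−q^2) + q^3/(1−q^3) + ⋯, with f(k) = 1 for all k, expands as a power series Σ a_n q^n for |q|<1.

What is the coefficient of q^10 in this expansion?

a_10 = 4

[q^10] f(10)=1,f(5)=1,f(2)=1,f(1)=1 ⇒ 4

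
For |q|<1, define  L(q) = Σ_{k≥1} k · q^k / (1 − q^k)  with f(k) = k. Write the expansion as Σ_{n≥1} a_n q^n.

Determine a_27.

d|27:{1,3,9,27}  Σf=1+3+9+27=40

a_27 = 40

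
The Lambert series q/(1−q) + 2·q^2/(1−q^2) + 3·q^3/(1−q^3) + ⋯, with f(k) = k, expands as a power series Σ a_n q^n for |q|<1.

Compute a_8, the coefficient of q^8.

d|8:{1,2,4,8}  Σf=1+2+4+8=15

a_8 = 15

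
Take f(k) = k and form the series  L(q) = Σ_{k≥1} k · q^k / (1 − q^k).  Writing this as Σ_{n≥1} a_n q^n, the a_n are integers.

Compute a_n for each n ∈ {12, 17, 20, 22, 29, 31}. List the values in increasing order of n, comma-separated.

d|12:{12,6,4,3,2,1}  Σf=12+6+4+3+2+1=28
n=17: 17·1 1·17  f→[17+1]=18
n=20: 1·20 2·10 4·5 5·4 10·2 20·1  f→[1+2+4+5+10+20]=42
[q^22] f(1)=1,f(2)=2,f(11)=11,f(22)=22 ⇒ 36
[q^29] f(29)=29,f(1)=1 ⇒ 30
d|31:{1,31}  Σf=1+31=32

28, 18, 42, 36, 30, 32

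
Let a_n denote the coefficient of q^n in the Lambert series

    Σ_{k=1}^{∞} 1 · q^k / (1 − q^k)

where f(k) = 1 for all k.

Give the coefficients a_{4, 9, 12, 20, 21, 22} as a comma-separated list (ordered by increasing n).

3, 3, 6, 6, 4, 4

q^4  k|4↦f(k): 1:1 2:1 4:1  a_4=3
[q^9] f(9)=1,f(3)=1,f(1)=1 ⇒ 3
[q^12] f(12)=1,f(6)=1,f(4)=1,f(3)=1,f(2)=1,f(1)=1 ⇒ 6
n=20: 1·20 2·10 4·5 5·4 10·2 20·1  f→[1+1+1+1+1+1]=6
n=21: 21·1 7·3 3·7 1·21  f→[1+1+1+1]=4
n=22: 22·1 11·2 2·11 1·22  f→[1+1+1+1]=4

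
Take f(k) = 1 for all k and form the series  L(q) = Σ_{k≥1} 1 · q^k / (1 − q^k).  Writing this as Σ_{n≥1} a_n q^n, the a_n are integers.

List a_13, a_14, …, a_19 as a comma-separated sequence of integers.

q^13  k|13↦f(k): 13:1 1:1  a_13=2
q^14  k|14↦f(k): 14:1 7:1 2:1 1:1  a_14=4
d|15:{1,3,5,15}  Σf=1+1+1+1=4
n=16: 1·16 2·8 4·4 8·2 16·1  f→[1+1+1+1+1]=5
q^17  k|17↦f(k): 17:1 1:1  a_17=2
[q^18] f(18)=1,f(9)=1,f(6)=1,f(3)=1,f(2)=1,f(1)=1 ⇒ 6
q^19  k|19↦f(k): 1:1 19:1  a_19=2

2, 4, 4, 5, 2, 6, 2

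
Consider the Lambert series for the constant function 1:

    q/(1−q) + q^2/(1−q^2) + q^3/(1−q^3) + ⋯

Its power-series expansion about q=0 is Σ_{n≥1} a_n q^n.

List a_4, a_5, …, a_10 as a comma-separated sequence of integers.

d|4:{1,2,4}  Σf=1+1+1=3
[q^5] f(1)=1,f(5)=1 ⇒ 2
n=6: 6·1 3·2 2·3 1·6  f→[1+1+1+1]=4
q^7  k|7↦f(k): 7:1 1:1  a_7=2
n=8: 1·8 2·4 4·2 8·1  f→[1+1+1+1]=4
[q^9] f(9)=1,f(3)=1,f(1)=1 ⇒ 3
[q^10] f(1)=1,f(2)=1,f(5)=1,f(10)=1 ⇒ 4

3, 2, 4, 2, 4, 3, 4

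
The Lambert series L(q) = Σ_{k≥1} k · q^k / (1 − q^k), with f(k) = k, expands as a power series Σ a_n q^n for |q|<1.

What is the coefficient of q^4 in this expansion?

q^4  k|4↦f(k): 4:4 2:2 1:1  a_4=7

a_4 = 7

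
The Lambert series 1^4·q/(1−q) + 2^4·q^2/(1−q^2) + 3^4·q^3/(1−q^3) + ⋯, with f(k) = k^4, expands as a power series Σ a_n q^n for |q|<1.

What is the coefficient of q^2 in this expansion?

a_2 = 17

d|2:{2,1}  Σf=16+1=17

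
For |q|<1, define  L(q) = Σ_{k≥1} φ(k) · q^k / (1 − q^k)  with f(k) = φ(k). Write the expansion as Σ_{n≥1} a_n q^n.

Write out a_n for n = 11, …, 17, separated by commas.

d|11:{11,1}  Σφ=10+1=11
[q^12] φ(12)=4,φ(6)=2,φ(4)=2,φ(3)=2,φ(2)=1,φ(1)=1 ⇒ 12
n=13: 1·13 13·1  φ→[1+12]=13
d|14:{1,2,7,14}  Σφ=1+1+6+6=14
n=15: 1·15 3·5 5·3 15·1  φ→[1+2+4+8]=15
n=16: 1·16 2·8 4·4 8·2 16·1  φ→[1+1+2+4+8]=16
[q^17] φ(1)=1,φ(17)=16 ⇒ 17

11, 12, 13, 14, 15, 16, 17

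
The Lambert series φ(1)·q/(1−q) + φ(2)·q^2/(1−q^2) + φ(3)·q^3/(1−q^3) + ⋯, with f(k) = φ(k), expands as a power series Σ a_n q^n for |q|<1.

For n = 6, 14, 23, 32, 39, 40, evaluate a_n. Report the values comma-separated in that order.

q^6  k|6↦φ(k): 1:1 2:1 3:2 6:2  a_6=6
n=14: 14·1 7·2 2·7 1·14  φ→[6+6+1+1]=14
d|23:{23,1}  Σφ=22+1=23
n=32: 32·1 16·2 8·4 4·8 2·16 1·32  φ→[16+8+4+2+1+1]=32
q^39  k|39↦φ(k): 1:1 3:2 13:12 39:24  a_39=39
[q^40] φ(1)=1,φ(2)=1,φ(4)=2,φ(5)=4,φ(8)=4,φ(10)=4,φ(20)=8,φ(40)=16 ⇒ 40

6, 14, 23, 32, 39, 40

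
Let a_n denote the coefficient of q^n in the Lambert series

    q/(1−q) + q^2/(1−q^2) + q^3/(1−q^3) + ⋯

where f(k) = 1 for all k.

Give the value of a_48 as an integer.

a_48 = 10

[q^48] f(1)=1,f(2)=1,f(3)=1,f(4)=1,f(6)=1,f(8)=1,f(12)=1,f(16)=1,f(24)=1,f(48)=1 ⇒ 10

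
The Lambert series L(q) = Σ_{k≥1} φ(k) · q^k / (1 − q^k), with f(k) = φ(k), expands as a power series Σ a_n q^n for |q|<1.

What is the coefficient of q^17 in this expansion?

n=17: 1·17 17·1  φ→[1+16]=17

a_17 = 17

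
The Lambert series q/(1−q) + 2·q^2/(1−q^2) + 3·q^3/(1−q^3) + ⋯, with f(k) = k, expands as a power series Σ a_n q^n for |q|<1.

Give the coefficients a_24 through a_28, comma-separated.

d|24:{24,12,8,6,4,3,2,1}  Σf=24+12+8+6+4+3+2+1=60
n=25: 25·1 5·5 1·25  f→[25+5+1]=31
[q^26] f(1)=1,f(2)=2,f(13)=13,f(26)=26 ⇒ 42
q^27  k|27↦f(k): 27:27 9:9 3:3 1:1  a_27=40
d|28:{28,14,7,4,2,1}  Σf=28+14+7+4+2+1=56

60, 31, 42, 40, 56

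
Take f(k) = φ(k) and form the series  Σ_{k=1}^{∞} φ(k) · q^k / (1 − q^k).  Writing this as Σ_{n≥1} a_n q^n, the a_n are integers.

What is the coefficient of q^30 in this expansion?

d|30:{1,2,3,5,6,10,15,30}  Σφ=1+1+2+4+2+4+8+8=30

a_30 = 30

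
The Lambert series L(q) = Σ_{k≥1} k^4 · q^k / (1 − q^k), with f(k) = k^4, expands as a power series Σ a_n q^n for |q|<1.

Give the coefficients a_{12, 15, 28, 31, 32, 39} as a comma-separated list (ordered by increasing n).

22386, 51332, 655746, 923522, 1118481, 2342084

n=12: 1·12 2·6 3·4 4·3 6·2 12·1  f→[1+16+81+256+1296+20736]=22386
[q^15] f(1)=1,f(3)=81,f(5)=625,f(15)=50625 ⇒ 51332
d|28:{28,14,7,4,2,1}  Σf=614656+38416+2401+256+16+1=655746
q^31  k|31↦f(k): 31:923521 1:1  a_31=923522
d|32:{32,16,8,4,2,1}  Σf=1048576+65536+4096+256+16+1=1118481
q^39  k|39↦f(k): 39:2313441 13:28561 3:81 1:1  a_39=2342084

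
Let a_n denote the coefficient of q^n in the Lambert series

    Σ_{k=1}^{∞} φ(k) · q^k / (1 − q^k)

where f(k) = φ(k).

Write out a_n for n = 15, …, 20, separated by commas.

d|15:{15,5,3,1}  Σφ=8+4+2+1=15
d|16:{16,8,4,2,1}  Σφ=8+4+2+1+1=16
q^17  k|17↦φ(k): 1:1 17:16  a_17=17
d|18:{1,2,3,6,9,18}  Σφ=1+1+2+2+6+6=18
d|19:{1,19}  Σφ=1+18=19
d|20:{20,10,5,4,2,1}  Σφ=8+4+4+2+1+1=20

15, 16, 17, 18, 19, 20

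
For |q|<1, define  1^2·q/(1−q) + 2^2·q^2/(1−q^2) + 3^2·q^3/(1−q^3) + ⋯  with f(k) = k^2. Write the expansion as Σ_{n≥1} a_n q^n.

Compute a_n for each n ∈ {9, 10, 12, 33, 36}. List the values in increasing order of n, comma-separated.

91, 130, 210, 1220, 1911

n=9: 1·9 3·3 9·1  f→[1+9+81]=91
d|10:{1,2,5,10}  Σf=1+4+25+100=130
q^12  k|12↦f(k): 1:1 2:4 3:9 4:16 6:36 12:144  a_12=210
d|33:{1,3,11,33}  Σf=1+9+121+1089=1220
n=36: 36·1 18·2 12·3 9·4 6·6 4·9 3·12 2·18 1·36  f→[1296+324+144+81+36+16+9+4+1]=1911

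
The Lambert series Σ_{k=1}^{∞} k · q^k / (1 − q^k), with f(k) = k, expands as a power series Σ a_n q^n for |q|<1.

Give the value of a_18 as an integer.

q^18  k|18↦f(k): 18:18 9:9 6:6 3:3 2:2 1:1  a_18=39

a_18 = 39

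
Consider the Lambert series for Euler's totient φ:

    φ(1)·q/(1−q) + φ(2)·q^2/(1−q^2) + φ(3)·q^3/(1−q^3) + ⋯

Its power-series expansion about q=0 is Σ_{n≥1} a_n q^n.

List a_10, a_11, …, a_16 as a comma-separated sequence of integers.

n=10: 10·1 5·2 2·5 1·10  φ→[4+4+1+1]=10
d|11:{11,1}  Σφ=10+1=11
[q^12] φ(1)=1,φ(2)=1,φ(3)=2,φ(4)=2,φ(6)=2,φ(12)=4 ⇒ 12
[q^13] φ(1)=1,φ(13)=12 ⇒ 13
d|14:{14,7,2,1}  Σφ=6+6+1+1=14
q^15  k|15↦φ(k): 1:1 3:2 5:4 15:8  a_15=15
[q^16] φ(16)=8,φ(8)=4,φ(4)=2,φ(2)=1,φ(1)=1 ⇒ 16

10, 11, 12, 13, 14, 15, 16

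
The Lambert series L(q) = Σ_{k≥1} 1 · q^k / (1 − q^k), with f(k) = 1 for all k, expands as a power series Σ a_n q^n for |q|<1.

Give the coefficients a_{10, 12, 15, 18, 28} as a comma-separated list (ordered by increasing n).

4, 6, 4, 6, 6

n=10: 10·1 5·2 2·5 1·10  f→[1+1+1+1]=4
q^12  k|12↦f(k): 1:1 2:1 3:1 4:1 6:1 12:1  a_12=6
q^15  k|15↦f(k): 1:1 3:1 5:1 15:1  a_15=4
n=18: 18·1 9·2 6·3 3·6 2·9 1·18  f→[1+1+1+1+1+1]=6
q^28  k|28↦f(k): 28:1 14:1 7:1 4:1 2:1 1:1  a_28=6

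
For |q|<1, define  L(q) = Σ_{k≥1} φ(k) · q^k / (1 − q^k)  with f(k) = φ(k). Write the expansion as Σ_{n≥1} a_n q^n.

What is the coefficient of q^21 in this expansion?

n=21: 21·1 7·3 3·7 1·21  φ→[12+6+2+1]=21

a_21 = 21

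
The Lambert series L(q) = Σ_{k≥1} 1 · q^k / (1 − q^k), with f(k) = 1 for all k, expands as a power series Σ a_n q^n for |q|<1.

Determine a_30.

n=30: 1·30 2·15 3·10 5·6 6·5 10·3 15·2 30·1  f→[1+1+1+1+1+1+1+1]=8

a_30 = 8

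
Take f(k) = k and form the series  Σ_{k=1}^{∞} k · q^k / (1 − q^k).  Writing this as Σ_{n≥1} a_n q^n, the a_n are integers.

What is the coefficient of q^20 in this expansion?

n=20: 1·20 2·10 4·5 5·4 10·2 20·1  f→[1+2+4+5+10+20]=42

a_20 = 42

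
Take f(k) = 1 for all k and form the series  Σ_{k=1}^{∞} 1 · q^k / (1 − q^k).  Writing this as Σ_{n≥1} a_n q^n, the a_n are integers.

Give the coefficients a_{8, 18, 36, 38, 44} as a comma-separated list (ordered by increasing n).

4, 6, 9, 4, 6

n=8: 8·1 4·2 2·4 1·8  f→[1+1+1+1]=4
d|18:{18,9,6,3,2,1}  Σf=1+1+1+1+1+1=6
n=36: 1·36 2·18 3·12 4·9 6·6 9·4 12·3 18·2 36·1  f→[1+1+1+1+1+1+1+1+1]=9
n=38: 1·38 2·19 19·2 38·1  f→[1+1+1+1]=4
[q^44] f(44)=1,f(22)=1,f(11)=1,f(4)=1,f(2)=1,f(1)=1 ⇒ 6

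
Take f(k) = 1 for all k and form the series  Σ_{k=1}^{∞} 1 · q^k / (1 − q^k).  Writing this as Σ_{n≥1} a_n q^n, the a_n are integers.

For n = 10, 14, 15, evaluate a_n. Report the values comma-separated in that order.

4, 4, 4

n=10: 1·10 2·5 5·2 10·1  f→[1+1+1+1]=4
[q^14] f(1)=1,f(2)=1,f(7)=1,f(14)=1 ⇒ 4
n=15: 1·15 3·5 5·3 15·1  f→[1+1+1+1]=4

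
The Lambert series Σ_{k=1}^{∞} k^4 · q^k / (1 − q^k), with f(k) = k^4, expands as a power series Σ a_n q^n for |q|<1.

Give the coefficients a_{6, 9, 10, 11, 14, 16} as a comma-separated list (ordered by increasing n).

q^6  k|6↦f(k): 1:1 2:16 3:81 6:1296  a_6=1394
q^9  k|9↦f(k): 1:1 3:81 9:6561  a_9=6643
[q^10] f(1)=1,f(2)=16,f(5)=625,f(10)=10000 ⇒ 10642
[q^11] f(11)=14641,f(1)=1 ⇒ 14642
[q^14] f(14)=38416,f(7)=2401,f(2)=16,f(1)=1 ⇒ 40834
q^16  k|16↦f(k): 16:65536 8:4096 4:256 2:16 1:1  a_16=69905

1394, 6643, 10642, 14642, 40834, 69905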